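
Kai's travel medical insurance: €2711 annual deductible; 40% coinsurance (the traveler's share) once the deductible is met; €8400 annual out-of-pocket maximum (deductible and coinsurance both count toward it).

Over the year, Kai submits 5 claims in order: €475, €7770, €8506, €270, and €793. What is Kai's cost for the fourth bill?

€73

Claim 1 (€475): fully absorbed by the deductible. Traveler owes €475 (running OOP €475).
Claim 2 (€7770): deductible takes €2236, €5534 remains; coinsurance €5534 × 40% = €2213.60. Traveler pays €4449.60; OOP now €4924.60.
Claim 3 (€8506): 40% coinsurance on €8506 = €3402.40. Traveler pays €3402.40; OOP now €8327.
Claim 4 (€270): deductible already satisfied, so traveler's share is 40% × €270 = €108. OOP would hit €8435 > €8400, so the cap limits the traveler to €8400 − €8327 = €73.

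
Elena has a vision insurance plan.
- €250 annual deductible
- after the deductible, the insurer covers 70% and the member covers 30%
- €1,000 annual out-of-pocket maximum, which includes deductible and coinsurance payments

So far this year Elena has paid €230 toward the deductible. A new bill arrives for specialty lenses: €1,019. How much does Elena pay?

€230 of the €250 deductible is already met, leaving €20.
After the €20 deductible portion, €1,019 − €20 = €999 is subject to coinsurance.
Member's 30% share of €999 is €299.70.
So the member owes €20 + €299.70 = €319.70 before any cap.
Year-to-date out-of-pocket becomes €230 + €319.70 = €549.70, still under the €1,000 maximum, so no cap applies.

€319.70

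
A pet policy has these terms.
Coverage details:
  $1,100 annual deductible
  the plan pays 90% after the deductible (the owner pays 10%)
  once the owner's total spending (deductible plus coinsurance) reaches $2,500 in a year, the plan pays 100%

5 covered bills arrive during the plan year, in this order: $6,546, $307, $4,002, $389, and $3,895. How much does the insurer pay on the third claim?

#1 ($6,546): $1,100 to deductible, leaving $5,446; owner's 10% is $544.60. Owner owes $1,644.60 (running OOP $1,644.60). Insurer: $6,546 − $1,644.60 = $4,901.40.
#2 ($307): 10% coinsurance on $307 = $30.70. Cost to owner: $30.70. OOP to date $1,675.30. Insurer: $307 − $30.70 = $276.30.
#3 ($4,002): deductible met; 10% of $4,002 = $400.20. Owner pays $400.20; OOP now $2,075.50. Insurer: $4,002 − $400.20 = $3,601.80.

$3,601.80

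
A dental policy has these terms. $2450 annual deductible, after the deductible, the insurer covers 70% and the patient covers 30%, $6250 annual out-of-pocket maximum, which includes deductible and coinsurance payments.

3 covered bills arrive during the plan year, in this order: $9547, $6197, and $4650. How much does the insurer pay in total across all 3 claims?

$14144

Claim 1 ($9547): $2450 finishes the deductible; $7097 goes to coinsurance; 30% of $7097 = $2129.10. Patient pays $4579.10; OOP now $4579.10. Insurer: $9547 − $4579.10 = $4967.90.
Claim 2 ($6197): deductible met; 30% of $6197 = $1859.10. That would push OOP to $6438.20, over the $6250 cap, so patient pays $6250 − $4579.10 = $1670.90. Plan pays $6197 − $1670.90 = $4526.10.
Claim 3 ($4650): 30% coinsurance on $4650 = $1395. Adding that to $6250 gives $7645, past the $6250 cap; patient pays only $6250 − $6250 = $0. Insurer: $4650 − $0 = $4650.
Insurer total: $4967.90 + $4526.10 + $4650 = $14144.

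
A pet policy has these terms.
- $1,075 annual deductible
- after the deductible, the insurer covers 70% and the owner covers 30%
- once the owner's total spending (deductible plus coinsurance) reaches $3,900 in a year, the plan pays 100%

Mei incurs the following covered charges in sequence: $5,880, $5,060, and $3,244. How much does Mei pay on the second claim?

$1,383.50

#1 ($5,880): $1,075 to deductible, leaving $4,805; coinsurance $4,805 × 30% = $1,441.50. Cost to owner: $2,516.50. OOP to date $2,516.50.
#2 ($5,060): 30% coinsurance on $5,060 = $1,518. That would push OOP to $4,034.50, over the $3,900 cap, so owner pays $3,900 − $2,516.50 = $1,383.50.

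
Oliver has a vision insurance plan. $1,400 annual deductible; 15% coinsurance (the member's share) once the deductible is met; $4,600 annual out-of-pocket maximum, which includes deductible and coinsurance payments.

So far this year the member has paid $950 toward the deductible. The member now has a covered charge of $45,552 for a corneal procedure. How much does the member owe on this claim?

$950 of the $1,400 deductible is already met, leaving $450.
The remaining $45,102 (= $45,552 − $450) moves to coinsurance.
Member's 15% share of $45,102 is $6,765.30.
Member responsibility before any cap: $450 + $6,765.30 = $7,215.30.
That would bring total out-of-pocket to $8,165.30, past the $4,600 cap. The member is capped at $4,600 − $950 = $3,650 on this claim.

$3,650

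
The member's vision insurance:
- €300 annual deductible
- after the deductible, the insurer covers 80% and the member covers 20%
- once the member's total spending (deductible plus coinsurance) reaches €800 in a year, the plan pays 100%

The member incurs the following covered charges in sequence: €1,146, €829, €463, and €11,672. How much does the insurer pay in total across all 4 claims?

Claim 1 (€1,146): €300 to deductible, leaving €846; member's 20% is €169.20. Cost to member: €469.20. OOP to date €469.20. Insurer: €1,146 − €469.20 = €676.80.
Claim 2 (€829): 20% coinsurance on €829 = €165.80. Cost to member: €165.80. OOP to date €635. Insurer: €829 − €165.80 = €663.20.
Claim 3 (€463): deductible met; 20% of €463 = €92.60. Member pays €92.60; OOP now €727.60. Plan pays €463 − €92.60 = €370.40.
Claim 4 (€11,672): 20% coinsurance on €11,672 = €2,334.40. OOP would hit €3,062 > €800, so the cap limits the member to €800 − €727.60 = €72.40. Plan pays €11,672 − €72.40 = €11,599.60.
Insurer total = bills − member's total = €14,110 − €800 = €13,310.

€13,310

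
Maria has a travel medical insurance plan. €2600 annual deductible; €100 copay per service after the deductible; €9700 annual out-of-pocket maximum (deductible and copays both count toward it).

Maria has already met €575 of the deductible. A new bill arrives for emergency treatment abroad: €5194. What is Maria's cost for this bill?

Remaining deductible: €2600 − €575 = €2025.
After the €2025 deductible portion, €5194 − €2025 = €3169 is subject to the copay.
Copay on this service: €100.
Traveler responsibility before any cap: €2025 + €100 = €2125.
Cumulative spending €575 + €2125 = €2700 stays under the €9700 maximum.

€2125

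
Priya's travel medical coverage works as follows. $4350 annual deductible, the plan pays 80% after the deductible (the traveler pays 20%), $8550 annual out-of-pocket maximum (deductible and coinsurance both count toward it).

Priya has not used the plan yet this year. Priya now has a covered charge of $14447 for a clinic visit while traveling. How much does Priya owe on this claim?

The full $4350 deductible is still open; $4350 of this bill applies to it.
After the $4350 deductible portion, $14447 − $4350 = $10097 is subject to coinsurance.
20% of $10097 = $2019.40 falls to the traveler.
That puts the traveler's cost at $4350 + $2019.40 = $6369.40 before any cap.
Total out-of-pocket so far would be $0 + $6369.40 = $6369.40, below the $8550 cap — no reduction.

$6369.40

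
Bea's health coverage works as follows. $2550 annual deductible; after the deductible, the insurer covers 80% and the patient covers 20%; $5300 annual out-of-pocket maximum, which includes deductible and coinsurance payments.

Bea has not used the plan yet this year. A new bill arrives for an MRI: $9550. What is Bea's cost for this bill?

Nothing has been paid toward the $2550 deductible, so the first $2550 of this charge is applied there.
That leaves $9550 − $2550 = $7000 for coinsurance.
Patient's 20% share of $7000 is $1400.
That puts the patient's cost at $2550 + $1400 = $3950 before any cap.
Cumulative spending $0 + $3950 = $3950 stays under the $5300 maximum.

$3950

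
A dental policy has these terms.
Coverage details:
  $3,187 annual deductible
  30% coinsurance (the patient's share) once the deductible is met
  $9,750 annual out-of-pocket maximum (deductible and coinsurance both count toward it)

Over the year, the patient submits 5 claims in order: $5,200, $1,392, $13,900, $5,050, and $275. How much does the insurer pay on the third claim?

Claim 1 — $5,200: deductible takes $3,187, $2,013 remains; patient's 30% is $603.90. Patient pays $3,790.90; OOP now $3,790.90. Plan pays $5,200 − $3,790.90 = $1,409.10.
Claim 2 — $1,392: deductible met; 30% of $1,392 = $417.60. Cost to patient: $417.60. OOP to date $4,208.50. Plan pays $1,392 − $417.60 = $974.40.
Claim 3 — $13,900: deductible met; 30% of $13,900 = $4,170. Patient pays $4,170; OOP now $8,378.50. Plan pays $13,900 − $4,170 = $9,730.

$9,730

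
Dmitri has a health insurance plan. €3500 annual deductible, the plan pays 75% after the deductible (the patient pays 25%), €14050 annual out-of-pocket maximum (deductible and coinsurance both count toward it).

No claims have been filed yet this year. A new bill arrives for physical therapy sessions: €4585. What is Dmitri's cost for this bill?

The full €3500 deductible is still open; €3500 of this bill applies to it.
The remaining €1085 (= €4585 − €3500) moves to coinsurance.
25% of €1085 = €271.25 falls to the patient.
So the patient owes €3500 + €271.25 = €3771.25 before any cap.
Year-to-date out-of-pocket becomes €0 + €3771.25 = €3771.25, still under the €14050 maximum, so no cap applies.

€3771.25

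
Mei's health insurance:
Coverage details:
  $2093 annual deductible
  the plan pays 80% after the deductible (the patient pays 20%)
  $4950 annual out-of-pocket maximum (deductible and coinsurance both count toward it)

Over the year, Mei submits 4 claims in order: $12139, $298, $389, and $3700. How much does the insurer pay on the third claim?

$311.20

Claim 1 ($12139): $2093 to deductible, leaving $10046; coinsurance $10046 × 20% = $2009.20. Patient pays $4102.20; OOP now $4102.20. Plan pays $12139 − $4102.20 = $8036.80.
Claim 2 ($298): deductible already satisfied, so patient's share is 20% × $298 = $59.60. Patient owes $59.60 (running OOP $4161.80). Insurer: $298 − $59.60 = $238.40.
Claim 3 ($389): deductible met; 20% of $389 = $77.80. Cost to patient: $77.80. OOP to date $4239.60. Insurer: $389 − $77.80 = $311.20.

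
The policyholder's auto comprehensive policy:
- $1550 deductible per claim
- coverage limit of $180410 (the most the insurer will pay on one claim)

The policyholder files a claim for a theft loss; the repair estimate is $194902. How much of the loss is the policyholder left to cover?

$14492

After the deductible, $194902 − $1550 = $193352 remains.
$193352 exceeds the $180410 limit, so the insurer pays the limit: $180410.
Out of pocket: $194902 − $180410 = $14492.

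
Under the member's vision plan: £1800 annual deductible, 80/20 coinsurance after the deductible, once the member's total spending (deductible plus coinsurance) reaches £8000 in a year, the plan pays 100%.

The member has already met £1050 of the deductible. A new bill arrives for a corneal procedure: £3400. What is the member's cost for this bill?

£1280

Remaining deductible: £1800 − £1050 = £750.
That leaves £3400 − £750 = £2650 for coinsurance.
20% of £2650 = £530 falls to the member.
Member responsibility before any cap: £750 + £530 = £1280.
Total out-of-pocket so far would be £1050 + £1280 = £2330, below the £8000 cap — no reduction.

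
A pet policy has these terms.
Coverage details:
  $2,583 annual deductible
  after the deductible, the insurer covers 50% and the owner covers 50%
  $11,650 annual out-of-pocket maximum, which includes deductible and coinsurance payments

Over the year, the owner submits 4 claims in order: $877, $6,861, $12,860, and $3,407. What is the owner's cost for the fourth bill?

$59.50

Claim 1 — $877: all of it applies to the deductible. Owner pays $877; OOP now $877.
Claim 2 — $6,861: deductible takes $1,706, $5,155 remains; 50% of $5,155 = $2,577.50. Cost to owner: $4,283.50. OOP to date $5,160.50.
Claim 3 — $12,860: 50% coinsurance on $12,860 = $6,430. Owner owes $6,430 (running OOP $11,590.50).
Claim 4 — $3,407: deductible already satisfied, so owner's share is 50% × $3,407 = $1,703.50. Adding that to $11,590.50 gives $13,294, past the $11,650 cap; owner pays only $11,650 − $11,590.50 = $59.50.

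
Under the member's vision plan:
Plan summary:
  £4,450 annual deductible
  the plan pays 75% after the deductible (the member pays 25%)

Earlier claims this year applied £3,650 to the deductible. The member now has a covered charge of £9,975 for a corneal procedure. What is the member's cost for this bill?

£3,093.75

£3,650 of the £4,450 deductible is already met, leaving £800.
The remaining £9,175 (= £9,975 − £800) moves to coinsurance.
Member's 25% share of £9,175 is £2,293.75.
So the member owes £800 + £2,293.75 = £3,093.75.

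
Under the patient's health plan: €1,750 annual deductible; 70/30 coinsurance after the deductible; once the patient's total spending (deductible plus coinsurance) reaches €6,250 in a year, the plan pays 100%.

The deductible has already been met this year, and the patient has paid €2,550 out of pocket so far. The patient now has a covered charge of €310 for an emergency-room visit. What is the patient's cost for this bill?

€93

With the deductible met, the entire €310 is subject to coinsurance.
Coinsurance: €310 × 30% = €93.
Cumulative spending €2,550 + €93 = €2,643 stays under the €6,250 maximum.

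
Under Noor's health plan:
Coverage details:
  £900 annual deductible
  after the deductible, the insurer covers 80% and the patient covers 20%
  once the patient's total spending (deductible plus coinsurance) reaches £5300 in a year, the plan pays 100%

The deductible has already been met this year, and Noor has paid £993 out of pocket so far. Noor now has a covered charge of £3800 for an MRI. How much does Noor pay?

The deductible is already satisfied, so the full bill goes to coinsurance.
Coinsurance: £3800 × 20% = £760.
Total out-of-pocket so far would be £993 + £760 = £1753, below the £5300 cap — no reduction.

£760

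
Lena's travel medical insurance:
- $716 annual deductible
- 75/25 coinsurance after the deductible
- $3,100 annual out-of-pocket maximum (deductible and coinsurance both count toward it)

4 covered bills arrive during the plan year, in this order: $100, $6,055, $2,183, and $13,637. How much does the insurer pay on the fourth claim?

Claim 1 — $100: all of it applies to the deductible. Cost to traveler: $100. OOP to date $100. Plan pays $100 − $100 = $0.
Claim 2 — $6,055: deductible takes $616, $5,439 remains; coinsurance $5,439 × 25% = $1,359.75. Traveler owes $1,975.75 (running OOP $2,075.75). Insurer: $6,055 − $1,975.75 = $4,079.25.
Claim 3 — $2,183: 25% coinsurance on $2,183 = $545.75. Traveler owes $545.75 (running OOP $2,621.50). Insurer: $2,183 − $545.75 = $1,637.25.
Claim 4 — $13,637: 25% coinsurance on $13,637 = $3,409.25. Adding that to $2,621.50 gives $6,030.75, past the $3,100 cap; traveler pays only $3,100 − $2,621.50 = $478.50. Plan pays $13,637 − $478.50 = $13,158.50.

$13,158.50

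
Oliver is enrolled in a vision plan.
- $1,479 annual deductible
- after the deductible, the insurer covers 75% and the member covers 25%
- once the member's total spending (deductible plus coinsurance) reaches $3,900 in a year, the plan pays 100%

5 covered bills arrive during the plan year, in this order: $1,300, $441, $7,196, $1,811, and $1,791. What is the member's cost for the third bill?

#1 ($1,300): fully absorbed by the deductible. Member pays $1,300; OOP now $1,300.
#2 ($441): $179 to deductible, leaving $262; member's 25% is $65.50. Member pays $244.50; OOP now $1,544.50.
#3 ($7,196): deductible already satisfied, so member's share is 25% × $7,196 = $1,799. Member pays $1,799; OOP now $3,343.50.

$1,799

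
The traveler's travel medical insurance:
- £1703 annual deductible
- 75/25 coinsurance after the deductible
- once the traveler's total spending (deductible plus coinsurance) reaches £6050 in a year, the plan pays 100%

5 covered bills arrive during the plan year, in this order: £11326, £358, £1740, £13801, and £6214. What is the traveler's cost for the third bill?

£435

#1 (£11326): £1703 to deductible, leaving £9623; coinsurance £9623 × 25% = £2405.75. Traveler pays £4108.75; OOP now £4108.75.
#2 (£358): 25% coinsurance on £358 = £89.50. Cost to traveler: £89.50. OOP to date £4198.25.
#3 (£1740): deductible already satisfied, so traveler's share is 25% × £1740 = £435. Traveler pays £435; OOP now £4633.25.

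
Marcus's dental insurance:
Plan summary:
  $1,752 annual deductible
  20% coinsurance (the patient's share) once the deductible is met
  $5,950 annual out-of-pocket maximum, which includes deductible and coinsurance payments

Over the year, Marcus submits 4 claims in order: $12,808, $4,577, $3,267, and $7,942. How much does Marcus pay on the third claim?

Claim 1 — $12,808: $1,752 finishes the deductible; $11,056 goes to coinsurance; 20% of $11,056 = $2,211.20. Patient pays $3,963.20; OOP now $3,963.20.
Claim 2 — $4,577: 20% coinsurance on $4,577 = $915.40. Cost to patient: $915.40. OOP to date $4,878.60.
Claim 3 — $3,267: deductible met; 20% of $3,267 = $653.40. Patient owes $653.40 (running OOP $5,532).

$653.40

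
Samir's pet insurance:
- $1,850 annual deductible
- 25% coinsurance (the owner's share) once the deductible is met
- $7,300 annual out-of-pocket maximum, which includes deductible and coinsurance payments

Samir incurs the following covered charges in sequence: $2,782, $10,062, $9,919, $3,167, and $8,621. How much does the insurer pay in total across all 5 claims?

Claim 1 ($2,782): $1,850 finishes the deductible; $932 goes to coinsurance; 25% of $932 = $233. Owner pays $2,083; OOP now $2,083. Plan pays $2,782 − $2,083 = $699.
Claim 2 ($10,062): deductible already satisfied, so owner's share is 25% × $10,062 = $2,515.50. Cost to owner: $2,515.50. OOP to date $4,598.50. Insurer: $10,062 − $2,515.50 = $7,546.50.
Claim 3 ($9,919): 25% coinsurance on $9,919 = $2,479.75. Cost to owner: $2,479.75. OOP to date $7,078.25. Insurer: $9,919 − $2,479.75 = $7,439.25.
Claim 4 ($3,167): deductible met; 25% of $3,167 = $791.75. Adding that to $7,078.25 gives $7,870, past the $7,300 cap; owner pays only $7,300 − $7,078.25 = $221.75. Plan pays $3,167 − $221.75 = $2,945.25.
Claim 5 ($8,621): deductible met; 25% of $8,621 = $2,155.25. Adding that to $7,300 gives $9,455.25, past the $7,300 cap; owner pays only $7,300 − $7,300 = $0. Plan pays $8,621 − $0 = $8,621.
Insurer total = bills − owner's total = $34,551 − $7,300 = $27,251.

$27,251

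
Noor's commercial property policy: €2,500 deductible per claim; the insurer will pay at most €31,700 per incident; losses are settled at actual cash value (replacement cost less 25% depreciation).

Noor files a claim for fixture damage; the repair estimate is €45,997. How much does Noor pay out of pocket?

Actual cash value after 25% depreciation: €45,997 × 75% = €34,497.75.
Subtract the deductible: €34,497.75 − €2,500 = €31,997.75.
€31,997.75 exceeds the €31,700 limit, so the insurer pays the limit: €31,700.
Business's share is the uncovered remainder: €45,997 − €31,700 = €14,297.

€14,297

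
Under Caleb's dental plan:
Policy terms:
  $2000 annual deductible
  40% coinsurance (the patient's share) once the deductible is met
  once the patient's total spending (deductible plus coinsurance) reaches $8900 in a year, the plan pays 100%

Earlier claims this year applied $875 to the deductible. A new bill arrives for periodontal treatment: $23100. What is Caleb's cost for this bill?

$8025

Remaining deductible: $2000 − $875 = $1125.
That leaves $23100 − $1125 = $21975 for coinsurance.
Coinsurance: $21975 × 40% = $8790.
So the patient owes $1125 + $8790 = $9915 before any cap.
That would bring total out-of-pocket to $10790, past the $8900 cap. The patient is capped at $8900 − $875 = $8025 on this claim.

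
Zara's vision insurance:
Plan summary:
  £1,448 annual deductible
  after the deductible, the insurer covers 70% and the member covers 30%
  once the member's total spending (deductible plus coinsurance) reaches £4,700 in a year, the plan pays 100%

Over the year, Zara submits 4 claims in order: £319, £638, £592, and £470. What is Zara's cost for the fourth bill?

£141

Bill 1, £319: entire amount goes to the deductible. Member owes £319 (running OOP £319).
Bill 2, £638: fully absorbed by the deductible. Member owes £638 (running OOP £957).
Bill 3, £592: £491 to deductible, leaving £101; member's 30% is £30.30. Member pays £521.30; OOP now £1,478.30.
Bill 4, £470: deductible already satisfied, so member's share is 30% × £470 = £141. Member pays £141; OOP now £1,619.30.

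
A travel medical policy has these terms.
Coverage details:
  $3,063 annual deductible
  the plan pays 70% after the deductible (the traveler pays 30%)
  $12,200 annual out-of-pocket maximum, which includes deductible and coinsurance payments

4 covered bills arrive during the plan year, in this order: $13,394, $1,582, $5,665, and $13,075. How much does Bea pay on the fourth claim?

Bill 1, $13,394: deductible takes $3,063, $10,331 remains; 30% of $10,331 = $3,099.30. Traveler owes $6,162.30 (running OOP $6,162.30).
Bill 2, $1,582: 30% coinsurance on $1,582 = $474.60. Traveler owes $474.60 (running OOP $6,636.90).
Bill 3, $5,665: 30% coinsurance on $5,665 = $1,699.50. Traveler owes $1,699.50 (running OOP $8,336.40).
Bill 4, $13,075: deductible already satisfied, so traveler's share is 30% × $13,075 = $3,922.50. Adding that to $8,336.40 gives $12,258.90, past the $12,200 cap; traveler pays only $12,200 − $8,336.40 = $3,863.60.

$3,863.60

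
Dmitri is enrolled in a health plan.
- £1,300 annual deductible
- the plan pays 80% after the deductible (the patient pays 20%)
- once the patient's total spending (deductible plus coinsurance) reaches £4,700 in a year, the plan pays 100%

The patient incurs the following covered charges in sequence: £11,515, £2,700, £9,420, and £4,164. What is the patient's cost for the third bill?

£817

Claim 1 — £11,515: £1,300 to deductible, leaving £10,215; coinsurance £10,215 × 20% = £2,043. Patient pays £3,343; OOP now £3,343.
Claim 2 — £2,700: deductible met; 20% of £2,700 = £540. Cost to patient: £540. OOP to date £3,883.
Claim 3 — £9,420: deductible met; 20% of £9,420 = £1,884. OOP would hit £5,767 > £4,700, so the cap limits the patient to £4,700 − £3,883 = £817.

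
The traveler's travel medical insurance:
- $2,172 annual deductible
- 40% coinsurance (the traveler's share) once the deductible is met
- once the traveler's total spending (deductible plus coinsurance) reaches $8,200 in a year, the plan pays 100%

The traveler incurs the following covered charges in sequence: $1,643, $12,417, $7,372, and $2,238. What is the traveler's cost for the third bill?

$1,272.80

Bill 1, $1,643: entire amount goes to the deductible. Cost to traveler: $1,643. OOP to date $1,643.
Bill 2, $12,417: $529 finishes the deductible; $11,888 goes to coinsurance; 40% of $11,888 = $4,755.20. Traveler owes $5,284.20 (running OOP $6,927.20).
Bill 3, $7,372: deductible met; 40% of $7,372 = $2,948.80. Adding that to $6,927.20 gives $9,876, past the $8,200 cap; traveler pays only $8,200 − $6,927.20 = $1,272.80.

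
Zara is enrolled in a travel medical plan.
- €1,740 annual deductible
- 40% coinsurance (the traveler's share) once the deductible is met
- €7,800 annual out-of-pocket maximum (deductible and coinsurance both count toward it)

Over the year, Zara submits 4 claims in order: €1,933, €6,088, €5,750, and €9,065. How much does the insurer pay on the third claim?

€3,450

#1 (€1,933): €1,740 to deductible, leaving €193; 40% of €193 = €77.20. Traveler owes €1,817.20 (running OOP €1,817.20). Insurer: €1,933 − €1,817.20 = €115.80.
#2 (€6,088): deductible already satisfied, so traveler's share is 40% × €6,088 = €2,435.20. Cost to traveler: €2,435.20. OOP to date €4,252.40. Insurer: €6,088 − €2,435.20 = €3,652.80.
#3 (€5,750): deductible already satisfied, so traveler's share is 40% × €5,750 = €2,300. Traveler pays €2,300; OOP now €6,552.40. Plan pays €5,750 − €2,300 = €3,450.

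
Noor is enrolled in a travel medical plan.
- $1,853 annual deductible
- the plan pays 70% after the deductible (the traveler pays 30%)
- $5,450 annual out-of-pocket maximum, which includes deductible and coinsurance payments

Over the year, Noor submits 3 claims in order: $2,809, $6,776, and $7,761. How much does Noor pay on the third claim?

$1,277.40

Claim 1 — $2,809: $1,853 to deductible, leaving $956; 30% of $956 = $286.80. Cost to traveler: $2,139.80. OOP to date $2,139.80.
Claim 2 — $6,776: deductible met; 30% of $6,776 = $2,032.80. Cost to traveler: $2,032.80. OOP to date $4,172.60.
Claim 3 — $7,761: deductible already satisfied, so traveler's share is 30% × $7,761 = $2,328.30. OOP would hit $6,500.90 > $5,450, so the cap limits the traveler to $5,450 − $4,172.60 = $1,277.40.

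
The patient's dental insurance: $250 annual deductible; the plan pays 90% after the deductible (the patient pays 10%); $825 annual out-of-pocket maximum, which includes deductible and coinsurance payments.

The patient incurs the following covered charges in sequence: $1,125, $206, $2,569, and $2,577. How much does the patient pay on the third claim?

$256.90

Claim 1 ($1,125): $250 to deductible, leaving $875; 10% of $875 = $87.50. Patient owes $337.50 (running OOP $337.50).
Claim 2 ($206): deductible met; 10% of $206 = $20.60. Patient owes $20.60 (running OOP $358.10).
Claim 3 ($2,569): deductible already satisfied, so patient's share is 10% × $2,569 = $256.90. Cost to patient: $256.90. OOP to date $615.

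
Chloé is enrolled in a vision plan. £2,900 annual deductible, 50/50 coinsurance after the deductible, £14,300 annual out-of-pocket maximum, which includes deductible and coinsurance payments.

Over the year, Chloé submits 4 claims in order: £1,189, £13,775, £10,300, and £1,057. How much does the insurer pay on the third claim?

£5,150

Claim 1 (£1,189): entire amount goes to the deductible. Member pays £1,189; OOP now £1,189. Plan pays £1,189 − £1,189 = £0.
Claim 2 (£13,775): £1,711 to deductible, leaving £12,064; coinsurance £12,064 × 50% = £6,032. Cost to member: £7,743. OOP to date £8,932. Insurer: £13,775 − £7,743 = £6,032.
Claim 3 (£10,300): deductible already satisfied, so member's share is 50% × £10,300 = £5,150. Cost to member: £5,150. OOP to date £14,082. Plan pays £10,300 − £5,150 = £5,150.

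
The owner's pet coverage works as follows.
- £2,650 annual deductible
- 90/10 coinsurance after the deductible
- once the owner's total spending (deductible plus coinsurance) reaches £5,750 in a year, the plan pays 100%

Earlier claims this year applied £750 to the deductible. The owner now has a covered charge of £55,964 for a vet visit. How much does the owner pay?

£750 of the £2,650 deductible is already met, leaving £1,900.
After the £1,900 deductible portion, £55,964 − £1,900 = £54,064 is subject to coinsurance.
Coinsurance: £54,064 × 10% = £5,406.40.
That puts the owner's cost at £1,900 + £5,406.40 = £7,306.40 before any cap.
Year-to-date out-of-pocket would reach £750 + £7,306.40 = £8,056.40, above the £5,750 maximum, so the owner pays only £5,750 − £750 = £5,000.

£5,000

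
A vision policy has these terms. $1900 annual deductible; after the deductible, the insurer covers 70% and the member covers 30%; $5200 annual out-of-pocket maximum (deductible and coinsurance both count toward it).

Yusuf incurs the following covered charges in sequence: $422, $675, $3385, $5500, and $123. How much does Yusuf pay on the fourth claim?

Claim 1 — $422: entire amount goes to the deductible. Member pays $422; OOP now $422.
Claim 2 — $675: all of it applies to the deductible. Member pays $675; OOP now $1097.
Claim 3 — $3385: $803 to deductible, leaving $2582; coinsurance $2582 × 30% = $774.60. Member pays $1577.60; OOP now $2674.60.
Claim 4 — $5500: deductible met; 30% of $5500 = $1650. Member owes $1650 (running OOP $4324.60).

$1650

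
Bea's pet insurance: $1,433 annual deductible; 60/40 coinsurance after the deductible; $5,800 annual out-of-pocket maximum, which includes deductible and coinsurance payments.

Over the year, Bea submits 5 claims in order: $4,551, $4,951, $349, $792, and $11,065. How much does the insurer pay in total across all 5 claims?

Claim 1 — $4,551: $1,433 finishes the deductible; $3,118 goes to coinsurance; owner's 40% is $1,247.20. Cost to owner: $2,680.20. OOP to date $2,680.20. Plan pays $4,551 − $2,680.20 = $1,870.80.
Claim 2 — $4,951: deductible already satisfied, so owner's share is 40% × $4,951 = $1,980.40. Cost to owner: $1,980.40. OOP to date $4,660.60. Insurer: $4,951 − $1,980.40 = $2,970.60.
Claim 3 — $349: deductible already satisfied, so owner's share is 40% × $349 = $139.60. Owner owes $139.60 (running OOP $4,800.20). Plan pays $349 − $139.60 = $209.40.
Claim 4 — $792: deductible already satisfied, so owner's share is 40% × $792 = $316.80. Owner owes $316.80 (running OOP $5,117). Insurer: $792 − $316.80 = $475.20.
Claim 5 — $11,065: deductible already satisfied, so owner's share is 40% × $11,065 = $4,426. Adding that to $5,117 gives $9,543, past the $5,800 cap; owner pays only $5,800 − $5,117 = $683. Insurer: $11,065 − $683 = $10,382.
Insurer total: $1,870.80 + $2,970.60 + $209.40 + $475.20 + $10,382 = $15,908.

$15,908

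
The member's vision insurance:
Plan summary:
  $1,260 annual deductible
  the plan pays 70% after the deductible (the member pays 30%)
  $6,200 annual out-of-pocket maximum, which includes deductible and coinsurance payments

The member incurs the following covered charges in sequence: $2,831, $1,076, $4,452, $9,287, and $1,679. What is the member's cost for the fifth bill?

Claim 1 ($2,831): $1,260 finishes the deductible; $1,571 goes to coinsurance; coinsurance $1,571 × 30% = $471.30. Member pays $1,731.30; OOP now $1,731.30.
Claim 2 ($1,076): deductible met; 30% of $1,076 = $322.80. Member pays $322.80; OOP now $2,054.10.
Claim 3 ($4,452): deductible already satisfied, so member's share is 30% × $4,452 = $1,335.60. Cost to member: $1,335.60. OOP to date $3,389.70.
Claim 4 ($9,287): 30% coinsurance on $9,287 = $2,786.10. Member owes $2,786.10 (running OOP $6,175.80).
Claim 5 ($1,679): deductible already satisfied, so member's share is 30% × $1,679 = $503.70. Adding that to $6,175.80 gives $6,679.50, past the $6,200 cap; member pays only $6,200 − $6,175.80 = $24.20.

$24.20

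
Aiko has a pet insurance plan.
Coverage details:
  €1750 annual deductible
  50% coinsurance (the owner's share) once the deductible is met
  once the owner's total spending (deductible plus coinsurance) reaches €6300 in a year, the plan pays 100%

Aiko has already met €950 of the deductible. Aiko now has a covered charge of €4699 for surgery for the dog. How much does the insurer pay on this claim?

Remaining deductible: €1750 − €950 = €800.
That leaves €4699 − €800 = €3899 for coinsurance.
Owner's 50% share of €3899 is €1949.50.
Owner responsibility before any cap: €800 + €1949.50 = €2749.50.
Year-to-date out-of-pocket becomes €950 + €2749.50 = €3699.50, still under the €6300 maximum, so no cap applies.
The plan picks up €4699 − €2749.50 = €1949.50.

€1949.50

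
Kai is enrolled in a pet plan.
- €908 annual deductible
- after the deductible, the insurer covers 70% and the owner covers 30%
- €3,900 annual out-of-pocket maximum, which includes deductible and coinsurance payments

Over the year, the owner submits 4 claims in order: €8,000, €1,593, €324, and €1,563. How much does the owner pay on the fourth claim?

Claim 1 (€8,000): €908 finishes the deductible; €7,092 goes to coinsurance; 30% of €7,092 = €2,127.60. Cost to owner: €3,035.60. OOP to date €3,035.60.
Claim 2 (€1,593): 30% coinsurance on €1,593 = €477.90. Owner owes €477.90 (running OOP €3,513.50).
Claim 3 (€324): 30% coinsurance on €324 = €97.20. Cost to owner: €97.20. OOP to date €3,610.70.
Claim 4 (€1,563): 30% coinsurance on €1,563 = €468.90. Adding that to €3,610.70 gives €4,079.60, past the €3,900 cap; owner pays only €3,900 − €3,610.70 = €289.30.

€289.30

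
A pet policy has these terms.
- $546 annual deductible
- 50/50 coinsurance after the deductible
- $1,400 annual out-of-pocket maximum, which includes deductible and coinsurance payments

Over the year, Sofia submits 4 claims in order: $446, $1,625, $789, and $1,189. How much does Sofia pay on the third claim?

$91.50

#1 ($446): fully absorbed by the deductible. Owner owes $446 (running OOP $446).
#2 ($1,625): $100 to deductible, leaving $1,525; owner's 50% is $762.50. Owner owes $862.50 (running OOP $1,308.50).
#3 ($789): 50% coinsurance on $789 = $394.50. OOP would hit $1,703 > $1,400, so the cap limits the owner to $1,400 − $1,308.50 = $91.50.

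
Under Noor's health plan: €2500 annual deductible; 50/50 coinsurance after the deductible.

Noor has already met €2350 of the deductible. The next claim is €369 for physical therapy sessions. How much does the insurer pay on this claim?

€109.50

€2350 of the €2500 deductible is already met, leaving €150.
That leaves €369 − €150 = €219 for coinsurance.
Patient's 50% share of €219 is €109.50.
Patient responsibility: €150 + €109.50 = €259.50.
Insurer pays the balance: €369 − €259.50 = €109.50.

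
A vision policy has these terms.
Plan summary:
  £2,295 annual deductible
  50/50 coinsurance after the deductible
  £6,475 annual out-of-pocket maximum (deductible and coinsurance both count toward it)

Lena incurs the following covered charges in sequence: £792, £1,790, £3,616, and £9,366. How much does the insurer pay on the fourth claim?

£7,137.50

#1 (£792): all of it applies to the deductible. Cost to member: £792. OOP to date £792. Insurer: £792 − £792 = £0.
#2 (£1,790): £1,503 to deductible, leaving £287; coinsurance £287 × 50% = £143.50. Member pays £1,646.50; OOP now £2,438.50. Insurer: £1,790 − £1,646.50 = £143.50.
#3 (£3,616): 50% coinsurance on £3,616 = £1,808. Member pays £1,808; OOP now £4,246.50. Plan pays £3,616 − £1,808 = £1,808.
#4 (£9,366): deductible met; 50% of £9,366 = £4,683. Adding that to £4,246.50 gives £8,929.50, past the £6,475 cap; member pays only £6,475 − £4,246.50 = £2,228.50. Plan pays £9,366 − £2,228.50 = £7,137.50.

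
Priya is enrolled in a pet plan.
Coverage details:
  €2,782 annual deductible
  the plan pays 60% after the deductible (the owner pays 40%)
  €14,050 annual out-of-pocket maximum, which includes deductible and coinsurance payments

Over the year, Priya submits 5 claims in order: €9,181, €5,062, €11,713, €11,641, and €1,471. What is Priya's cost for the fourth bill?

€1,998.40

Bill 1, €9,181: deductible takes €2,782, €6,399 remains; coinsurance €6,399 × 40% = €2,559.60. Owner owes €5,341.60 (running OOP €5,341.60).
Bill 2, €5,062: deductible already satisfied, so owner's share is 40% × €5,062 = €2,024.80. Owner owes €2,024.80 (running OOP €7,366.40).
Bill 3, €11,713: 40% coinsurance on €11,713 = €4,685.20. Owner owes €4,685.20 (running OOP €12,051.60).
Bill 4, €11,641: 40% coinsurance on €11,641 = €4,656.40. That would push OOP to €16,708, over the €14,050 cap, so owner pays €14,050 − €12,051.60 = €1,998.40.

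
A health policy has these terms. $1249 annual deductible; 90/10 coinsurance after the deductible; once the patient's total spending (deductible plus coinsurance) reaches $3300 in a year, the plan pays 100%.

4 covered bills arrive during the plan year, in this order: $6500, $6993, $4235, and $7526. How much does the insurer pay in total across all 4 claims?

#1 ($6500): deductible takes $1249, $5251 remains; coinsurance $5251 × 10% = $525.10. Cost to patient: $1774.10. OOP to date $1774.10. Plan pays $6500 − $1774.10 = $4725.90.
#2 ($6993): deductible met; 10% of $6993 = $699.30. Patient owes $699.30 (running OOP $2473.40). Plan pays $6993 − $699.30 = $6293.70.
#3 ($4235): deductible already satisfied, so patient's share is 10% × $4235 = $423.50. Patient pays $423.50; OOP now $2896.90. Plan pays $4235 − $423.50 = $3811.50.
#4 ($7526): deductible already satisfied, so patient's share is 10% × $7526 = $752.60. Adding that to $2896.90 gives $3649.50, past the $3300 cap; patient pays only $3300 − $2896.90 = $403.10. Insurer: $7526 − $403.10 = $7122.90.
Insurer total = bills − patient's total = $25254 − $3300 = $21954.

$21954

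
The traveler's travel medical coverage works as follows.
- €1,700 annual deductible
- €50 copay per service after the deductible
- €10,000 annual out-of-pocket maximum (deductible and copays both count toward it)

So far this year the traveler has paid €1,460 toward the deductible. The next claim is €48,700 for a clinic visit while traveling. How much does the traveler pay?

Remaining deductible: €1,700 − €1,460 = €240.
That leaves €48,700 − €240 = €48,460 for the copay.
Copay on this service: €50.
That puts the traveler's cost at €240 + €50 = €290 before any cap.
Cumulative spending €1,460 + €290 = €1,750 stays under the €10,000 maximum.

€290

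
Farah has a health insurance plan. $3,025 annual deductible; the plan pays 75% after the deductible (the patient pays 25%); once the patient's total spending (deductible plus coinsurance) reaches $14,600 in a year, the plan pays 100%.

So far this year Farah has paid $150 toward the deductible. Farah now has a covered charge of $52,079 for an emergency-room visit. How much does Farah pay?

$14,450

$150 of the $3,025 deductible is already met, leaving $2,875.
After the $2,875 deductible portion, $52,079 − $2,875 = $49,204 is subject to coinsurance.
25% of $49,204 = $12,301 falls to the patient.
So the patient owes $2,875 + $12,301 = $15,176 before any cap.
That would bring total out-of-pocket to $15,326, past the $14,600 cap. The patient is capped at $14,600 − $150 = $14,450 on this claim.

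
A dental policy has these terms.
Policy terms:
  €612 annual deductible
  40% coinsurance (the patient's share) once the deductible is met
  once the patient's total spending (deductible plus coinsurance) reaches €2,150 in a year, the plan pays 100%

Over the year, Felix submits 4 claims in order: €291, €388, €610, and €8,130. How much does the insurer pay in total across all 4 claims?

€7,269

Bill 1, €291: all of it applies to the deductible. Patient owes €291 (running OOP €291). Plan pays €291 − €291 = €0.
Bill 2, €388: €321 finishes the deductible; €67 goes to coinsurance; coinsurance €67 × 40% = €26.80. Cost to patient: €347.80. OOP to date €638.80. Insurer: €388 − €347.80 = €40.20.
Bill 3, €610: deductible already satisfied, so patient's share is 40% × €610 = €244. Patient pays €244; OOP now €882.80. Plan pays €610 − €244 = €366.
Bill 4, €8,130: 40% coinsurance on €8,130 = €3,252. Adding that to €882.80 gives €4,134.80, past the €2,150 cap; patient pays only €2,150 − €882.80 = €1,267.20. Insurer: €8,130 − €1,267.20 = €6,862.80.
Insurer total: €0 + €40.20 + €366 + €6,862.80 = €7,269.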